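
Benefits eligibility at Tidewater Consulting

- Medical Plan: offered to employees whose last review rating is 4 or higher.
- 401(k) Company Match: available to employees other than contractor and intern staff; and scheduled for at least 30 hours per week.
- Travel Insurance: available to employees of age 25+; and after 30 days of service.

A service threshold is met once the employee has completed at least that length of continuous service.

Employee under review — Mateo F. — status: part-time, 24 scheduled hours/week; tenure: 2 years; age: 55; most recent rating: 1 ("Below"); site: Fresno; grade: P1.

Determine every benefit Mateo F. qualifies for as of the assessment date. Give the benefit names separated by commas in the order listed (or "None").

Medical Plan — rating 1 < 4 ✗ → not eligible.
401(k) Company Match — status part-time ✓ (not excluded); 24 hrs/wk < 30 ✗ → not eligible.
Travel Insurance — age 55 ≥ 25 ✓; service 2 years ≥ 30 days ✓ → eligible.

Travel Insurance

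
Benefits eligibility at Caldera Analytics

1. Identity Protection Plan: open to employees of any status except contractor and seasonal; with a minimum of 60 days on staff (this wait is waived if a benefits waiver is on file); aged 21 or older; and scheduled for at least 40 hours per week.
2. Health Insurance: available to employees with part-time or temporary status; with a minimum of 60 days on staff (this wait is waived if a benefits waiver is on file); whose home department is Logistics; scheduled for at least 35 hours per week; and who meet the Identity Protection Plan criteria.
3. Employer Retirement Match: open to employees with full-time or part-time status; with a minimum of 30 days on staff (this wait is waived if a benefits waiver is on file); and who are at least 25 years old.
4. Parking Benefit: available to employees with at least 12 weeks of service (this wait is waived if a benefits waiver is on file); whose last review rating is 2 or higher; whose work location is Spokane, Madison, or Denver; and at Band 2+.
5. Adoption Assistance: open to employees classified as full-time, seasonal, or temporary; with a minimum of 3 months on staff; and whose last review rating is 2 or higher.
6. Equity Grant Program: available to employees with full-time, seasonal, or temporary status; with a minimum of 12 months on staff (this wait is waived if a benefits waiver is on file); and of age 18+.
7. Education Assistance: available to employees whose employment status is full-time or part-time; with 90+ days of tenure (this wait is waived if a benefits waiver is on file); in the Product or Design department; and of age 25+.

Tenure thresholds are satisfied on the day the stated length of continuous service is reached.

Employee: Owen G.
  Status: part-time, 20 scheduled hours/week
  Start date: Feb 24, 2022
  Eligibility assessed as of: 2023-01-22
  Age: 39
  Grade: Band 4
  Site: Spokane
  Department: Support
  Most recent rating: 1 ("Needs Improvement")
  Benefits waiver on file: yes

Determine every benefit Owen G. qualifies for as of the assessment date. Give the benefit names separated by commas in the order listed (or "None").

Service from Feb 24, 2022 to 2023-01-22: 332 days.
Identity Protection Plan — status part-time ✓ (not excluded); benefits waiver on file ✓; age 39 ≥ 21 ✓; 20 hrs/wk < 40 ✗ → not eligible.
Health Insurance — status part-time ✓; benefits waiver on file ✓; dept Support ✗ → not eligible.
Employer Retirement Match — status part-time ✓; benefits waiver on file ✓; age 39 ≥ 25 ✓ → eligible.
Parking Benefit — benefits waiver on file ✓; rating 1 < 2 ✗ → not eligible.
Adoption Assistance — status part-time ✗ (requires full-time, seasonal, or temporary) → not eligible.
Equity Grant Program — status part-time ✗ (requires full-time, seasonal, or temporary) → not eligible.
Education Assistance — status part-time ✓; benefits waiver on file ✓; dept Support ✗ → not eligible.

Employer Retirement Match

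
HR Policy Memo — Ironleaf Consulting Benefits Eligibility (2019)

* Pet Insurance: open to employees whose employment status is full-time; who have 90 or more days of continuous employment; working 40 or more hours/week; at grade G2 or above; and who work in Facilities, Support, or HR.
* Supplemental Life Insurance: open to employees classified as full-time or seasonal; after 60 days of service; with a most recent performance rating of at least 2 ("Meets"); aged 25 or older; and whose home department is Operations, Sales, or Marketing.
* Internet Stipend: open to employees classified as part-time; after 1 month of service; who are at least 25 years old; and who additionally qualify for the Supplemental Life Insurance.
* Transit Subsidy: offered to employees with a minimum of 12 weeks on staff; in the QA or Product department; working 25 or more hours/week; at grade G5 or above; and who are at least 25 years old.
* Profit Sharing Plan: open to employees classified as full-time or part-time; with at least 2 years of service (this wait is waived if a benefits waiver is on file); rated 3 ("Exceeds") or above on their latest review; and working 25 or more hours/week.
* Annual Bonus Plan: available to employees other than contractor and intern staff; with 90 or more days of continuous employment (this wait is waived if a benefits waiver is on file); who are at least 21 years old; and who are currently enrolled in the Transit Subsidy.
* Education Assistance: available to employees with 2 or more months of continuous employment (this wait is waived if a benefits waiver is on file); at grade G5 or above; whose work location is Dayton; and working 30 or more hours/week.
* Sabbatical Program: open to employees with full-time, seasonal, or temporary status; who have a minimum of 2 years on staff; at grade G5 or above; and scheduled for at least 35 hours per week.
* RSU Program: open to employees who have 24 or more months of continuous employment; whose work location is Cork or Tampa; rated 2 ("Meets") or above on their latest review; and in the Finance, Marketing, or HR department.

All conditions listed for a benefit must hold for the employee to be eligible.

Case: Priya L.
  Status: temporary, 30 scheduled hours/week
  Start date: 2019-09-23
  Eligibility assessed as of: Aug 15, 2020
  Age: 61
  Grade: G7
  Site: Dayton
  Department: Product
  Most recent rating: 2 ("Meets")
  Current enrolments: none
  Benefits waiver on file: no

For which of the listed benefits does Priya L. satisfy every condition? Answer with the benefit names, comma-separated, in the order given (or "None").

Service from 2019-09-23 to Aug 15, 2020: 327 days.
Pet Insurance — status temporary ✗ (requires full-time) → not eligible.
Supplemental Life Insurance — status temporary ✗ (requires full-time or seasonal) → not eligible.
Internet Stipend — status temporary ✗ (requires part-time) → not eligible.
Transit Subsidy — service 327 days ≥ 12 weeks (≈84 days) ✓; dept Product ✓; 30 hrs/wk ≥ 25 ✓; grade G7 ≥ G5 ✓; age 61 ≥ 25 ✓ → eligible.
Profit Sharing Plan — status temporary ✗ (requires full-time or part-time) → not eligible.
Annual Bonus Plan — status temporary ✓ (not excluded); no waiver, service 327 days ≥ 90 days ✓; age 61 ≥ 21 ✓; not enrolled in Transit Subsidy ✗ → not eligible.
Education Assistance — no waiver, service 327 days ≥ 2 months (≈60 days) ✓; grade G7 ≥ G5 ✓; site Dayton ✓; 30 hrs/wk ≥ 30 ✓ → eligible.
Sabbatical Program — status temporary ✓; service 327 days < 2 years (≈730 days) ✗ → not eligible.
RSU Program — service 327 days < 24 months (≈720 days) ✗ → not eligible.

Transit Subsidy, Education Assistance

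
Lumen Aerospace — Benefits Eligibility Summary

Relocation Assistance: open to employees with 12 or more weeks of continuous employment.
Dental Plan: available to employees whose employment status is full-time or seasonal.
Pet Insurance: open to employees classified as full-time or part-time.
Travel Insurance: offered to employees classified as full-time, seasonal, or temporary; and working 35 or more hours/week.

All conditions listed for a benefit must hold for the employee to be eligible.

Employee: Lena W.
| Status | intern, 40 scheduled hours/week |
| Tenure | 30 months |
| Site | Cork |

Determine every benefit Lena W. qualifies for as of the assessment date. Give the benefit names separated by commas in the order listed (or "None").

Relocation Assistance

Relocation Assistance — service 30 months ≥ 12 weeks (≈84 days) ✓ → eligible.
Dental Plan — status intern ✗ (requires full-time or seasonal) → not eligible.
Pet Insurance — status intern ✗ (requires full-time or part-time) → not eligible.
Travel Insurance — status intern ✗ (requires full-time, seasonal, or temporary) → not eligible.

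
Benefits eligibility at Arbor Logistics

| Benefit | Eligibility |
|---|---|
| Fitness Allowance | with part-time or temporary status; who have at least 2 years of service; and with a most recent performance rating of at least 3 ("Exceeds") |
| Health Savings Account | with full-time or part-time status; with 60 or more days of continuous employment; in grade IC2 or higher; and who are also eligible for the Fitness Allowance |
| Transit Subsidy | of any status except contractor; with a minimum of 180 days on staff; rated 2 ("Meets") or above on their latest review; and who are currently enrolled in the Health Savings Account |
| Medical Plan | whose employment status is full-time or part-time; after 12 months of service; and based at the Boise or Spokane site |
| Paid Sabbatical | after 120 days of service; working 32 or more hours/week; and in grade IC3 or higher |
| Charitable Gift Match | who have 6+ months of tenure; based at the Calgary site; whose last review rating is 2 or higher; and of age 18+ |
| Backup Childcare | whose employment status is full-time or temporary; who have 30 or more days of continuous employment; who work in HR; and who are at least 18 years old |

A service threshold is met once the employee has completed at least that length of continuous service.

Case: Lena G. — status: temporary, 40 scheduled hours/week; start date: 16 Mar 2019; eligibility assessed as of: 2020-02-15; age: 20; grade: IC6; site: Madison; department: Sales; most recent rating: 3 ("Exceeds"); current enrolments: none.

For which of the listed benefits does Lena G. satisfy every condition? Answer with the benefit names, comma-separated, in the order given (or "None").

Paid Sabbatical

Service from 16 Mar 2019 to 2020-02-15: 336 days.
Fitness Allowance — status temporary ✓; service 336 days < 2 years (≈730 days) ✗ → not eligible.
Health Savings Account — status temporary ✗ (requires full-time or part-time) → not eligible.
Transit Subsidy — status temporary ✓ (not excluded); service 336 days ≥ 180 days ✓; rating 3 ≥ 2 ✓; not enrolled in Health Savings Account ✗ → not eligible.
Medical Plan — status temporary ✗ (requires full-time or part-time) → not eligible.
Paid Sabbatical — service 336 days ≥ 120 days ✓; 40 hrs/wk ≥ 32 ✓; grade IC6 ≥ IC3 ✓ → eligible.
Charitable Gift Match — service 336 days ≥ 6 months (≈180 days) ✓; site Madison ✗ (not Calgary) → not eligible.
Backup Childcare — status temporary ✓; service 336 days ≥ 30 days ✓; dept Sales ✗ → not eligible.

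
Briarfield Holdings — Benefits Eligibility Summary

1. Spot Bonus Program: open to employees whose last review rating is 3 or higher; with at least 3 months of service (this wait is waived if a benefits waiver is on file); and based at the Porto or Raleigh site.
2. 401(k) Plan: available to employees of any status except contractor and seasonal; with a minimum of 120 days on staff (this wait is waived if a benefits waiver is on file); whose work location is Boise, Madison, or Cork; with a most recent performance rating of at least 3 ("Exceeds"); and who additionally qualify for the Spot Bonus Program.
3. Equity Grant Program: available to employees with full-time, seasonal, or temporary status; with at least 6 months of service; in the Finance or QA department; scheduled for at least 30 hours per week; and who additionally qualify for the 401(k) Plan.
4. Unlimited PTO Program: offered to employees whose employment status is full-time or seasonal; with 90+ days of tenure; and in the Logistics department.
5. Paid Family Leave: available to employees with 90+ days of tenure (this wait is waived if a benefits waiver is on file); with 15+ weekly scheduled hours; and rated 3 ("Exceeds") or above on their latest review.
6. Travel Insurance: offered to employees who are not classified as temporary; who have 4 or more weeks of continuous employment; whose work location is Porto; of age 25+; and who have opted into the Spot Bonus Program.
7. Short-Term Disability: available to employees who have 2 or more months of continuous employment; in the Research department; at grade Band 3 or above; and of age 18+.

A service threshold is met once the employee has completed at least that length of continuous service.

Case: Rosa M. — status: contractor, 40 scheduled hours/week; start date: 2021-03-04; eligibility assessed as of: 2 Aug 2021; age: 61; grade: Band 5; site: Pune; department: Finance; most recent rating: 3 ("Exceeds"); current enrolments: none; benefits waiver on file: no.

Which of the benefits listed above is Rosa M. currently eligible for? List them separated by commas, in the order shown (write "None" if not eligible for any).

Service from 2021-03-04 to 2 Aug 2021: 151 days.
Spot Bonus Program — rating 3 ≥ 3 ✓; no waiver, service 151 days ≥ 3 months (≈90 days) ✓; site Pune ✗ (not Porto or Raleigh) → not eligible.
401(k) Plan — status contractor ✗ (excluded) → not eligible.
Equity Grant Program — status contractor ✗ (requires full-time, seasonal, or temporary) → not eligible.
Unlimited PTO Program — status contractor ✗ (requires full-time or seasonal) → not eligible.
Paid Family Leave — no waiver, service 151 days ≥ 90 days ✓; 40 hrs/wk ≥ 15 ✓; rating 3 ≥ 3 ✓ → eligible.
Travel Insurance — status contractor ✓ (not excluded); service 151 days ≥ 4 weeks (≈28 days) ✓; site Pune ✗ (not Porto) → not eligible.
Short-Term Disability — service 151 days ≥ 2 months (≈60 days) ✓; dept Finance ✗ → not eligible.

Paid Family Leave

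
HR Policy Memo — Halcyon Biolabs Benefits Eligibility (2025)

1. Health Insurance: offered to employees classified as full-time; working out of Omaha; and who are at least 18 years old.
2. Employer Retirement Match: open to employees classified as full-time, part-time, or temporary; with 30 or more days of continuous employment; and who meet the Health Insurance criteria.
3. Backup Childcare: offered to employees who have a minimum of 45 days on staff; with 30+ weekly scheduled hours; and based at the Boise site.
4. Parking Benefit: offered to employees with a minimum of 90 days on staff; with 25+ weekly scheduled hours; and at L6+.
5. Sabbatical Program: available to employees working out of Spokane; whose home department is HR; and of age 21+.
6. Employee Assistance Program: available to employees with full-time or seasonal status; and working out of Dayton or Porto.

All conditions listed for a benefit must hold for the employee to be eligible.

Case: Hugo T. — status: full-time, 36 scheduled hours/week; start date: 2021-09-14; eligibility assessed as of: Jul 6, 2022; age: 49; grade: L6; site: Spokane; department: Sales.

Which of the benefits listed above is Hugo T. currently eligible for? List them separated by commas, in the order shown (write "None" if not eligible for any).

Parking Benefit

Service from 2021-09-14 to Jul 6, 2022: 295 days.
Health Insurance — status full-time ✓; site Spokane ✗ (not Omaha) → not eligible.
Employer Retirement Match — status full-time ✓; service 295 days ≥ 30 days ✓; not eligible for Health Insurance ✗ → not eligible.
Backup Childcare — service 295 days ≥ 45 days ✓; 36 hrs/wk ≥ 30 ✓; site Spokane ✗ (not Boise) → not eligible.
Parking Benefit — service 295 days ≥ 90 days ✓; 36 hrs/wk ≥ 25 ✓; grade L6 ≥ L6 ✓ → eligible.
Sabbatical Program — site Spokane ✓; dept Sales ✗ → not eligible.
Employee Assistance Program — status full-time ✓; site Spokane ✗ (not Dayton or Porto) → not eligible.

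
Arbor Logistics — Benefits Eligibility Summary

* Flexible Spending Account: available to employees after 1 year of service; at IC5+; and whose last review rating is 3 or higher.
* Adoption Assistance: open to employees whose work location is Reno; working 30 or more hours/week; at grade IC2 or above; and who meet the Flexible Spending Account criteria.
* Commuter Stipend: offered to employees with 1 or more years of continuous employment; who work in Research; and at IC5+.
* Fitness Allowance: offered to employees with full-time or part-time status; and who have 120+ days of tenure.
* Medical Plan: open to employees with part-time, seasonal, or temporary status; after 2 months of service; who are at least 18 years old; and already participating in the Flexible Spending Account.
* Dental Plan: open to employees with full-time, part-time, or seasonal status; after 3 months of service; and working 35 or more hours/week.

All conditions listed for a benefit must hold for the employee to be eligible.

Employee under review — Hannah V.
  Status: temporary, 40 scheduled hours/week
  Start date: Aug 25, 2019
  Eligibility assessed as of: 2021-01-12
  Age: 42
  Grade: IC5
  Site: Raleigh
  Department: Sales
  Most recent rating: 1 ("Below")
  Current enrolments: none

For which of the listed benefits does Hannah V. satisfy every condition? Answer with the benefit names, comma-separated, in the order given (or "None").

None

Service from Aug 25, 2019 to 2021-01-12: 506 days.
Flexible Spending Account — service 506 days ≥ 1 year (≈365 days) ✓; grade IC5 ≥ IC5 ✓; rating 1 < 3 ✗ → not eligible.
Adoption Assistance — site Raleigh ✗ (not Reno) → not eligible.
Commuter Stipend — service 506 days ≥ 1 year (≈365 days) ✓; dept Sales ✗ → not eligible.
Fitness Allowance — status temporary ✗ (requires full-time or part-time) → not eligible.
Medical Plan — status temporary ✓; service 506 days ≥ 2 months (≈60 days) ✓; age 42 ≥ 18 ✓; not enrolled in Flexible Spending Account ✗ → not eligible.
Dental Plan — status temporary ✗ (requires full-time, part-time, or seasonal) → not eligible.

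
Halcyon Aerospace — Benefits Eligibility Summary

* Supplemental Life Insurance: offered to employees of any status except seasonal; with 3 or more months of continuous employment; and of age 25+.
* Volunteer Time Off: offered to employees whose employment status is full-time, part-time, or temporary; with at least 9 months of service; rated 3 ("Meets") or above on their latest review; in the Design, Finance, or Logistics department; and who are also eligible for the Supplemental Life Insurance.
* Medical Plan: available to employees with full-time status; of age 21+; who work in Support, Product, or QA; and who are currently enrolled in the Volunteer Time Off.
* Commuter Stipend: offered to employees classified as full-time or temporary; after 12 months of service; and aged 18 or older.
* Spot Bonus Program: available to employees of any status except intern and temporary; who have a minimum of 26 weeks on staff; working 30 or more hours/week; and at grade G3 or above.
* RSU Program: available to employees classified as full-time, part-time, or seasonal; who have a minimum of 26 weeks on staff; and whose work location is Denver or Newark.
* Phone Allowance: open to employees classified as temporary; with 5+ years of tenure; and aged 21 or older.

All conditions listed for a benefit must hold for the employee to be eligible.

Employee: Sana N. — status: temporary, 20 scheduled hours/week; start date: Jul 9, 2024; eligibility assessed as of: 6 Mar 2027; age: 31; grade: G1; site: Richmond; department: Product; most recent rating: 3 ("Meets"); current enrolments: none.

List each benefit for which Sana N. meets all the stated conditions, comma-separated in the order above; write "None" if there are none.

Supplemental Life Insurance, Commuter Stipend

Service from Jul 9, 2024 to 6 Mar 2027: 970 days.
Supplemental Life Insurance — status temporary ✓ (not excluded); service 970 days ≥ 3 months (≈90 days) ✓; age 31 ≥ 25 ✓ → eligible.
Volunteer Time Off — status temporary ✓; service 970 days ≥ 9 months (≈270 days) ✓; rating 3 ≥ 3 ✓; dept Product ✗ → not eligible.
Medical Plan — status temporary ✗ (requires full-time) → not eligible.
Commuter Stipend — status temporary ✓; service 970 days ≥ 12 months (≈360 days) ✓; age 31 ≥ 18 ✓ → eligible.
Spot Bonus Program — status temporary ✗ (excluded) → not eligible.
RSU Program — status temporary ✗ (requires full-time, part-time, or seasonal) → not eligible.
Phone Allowance — status temporary ✓; service 970 days < 5 years (≈1825 days) ✗ → not eligible.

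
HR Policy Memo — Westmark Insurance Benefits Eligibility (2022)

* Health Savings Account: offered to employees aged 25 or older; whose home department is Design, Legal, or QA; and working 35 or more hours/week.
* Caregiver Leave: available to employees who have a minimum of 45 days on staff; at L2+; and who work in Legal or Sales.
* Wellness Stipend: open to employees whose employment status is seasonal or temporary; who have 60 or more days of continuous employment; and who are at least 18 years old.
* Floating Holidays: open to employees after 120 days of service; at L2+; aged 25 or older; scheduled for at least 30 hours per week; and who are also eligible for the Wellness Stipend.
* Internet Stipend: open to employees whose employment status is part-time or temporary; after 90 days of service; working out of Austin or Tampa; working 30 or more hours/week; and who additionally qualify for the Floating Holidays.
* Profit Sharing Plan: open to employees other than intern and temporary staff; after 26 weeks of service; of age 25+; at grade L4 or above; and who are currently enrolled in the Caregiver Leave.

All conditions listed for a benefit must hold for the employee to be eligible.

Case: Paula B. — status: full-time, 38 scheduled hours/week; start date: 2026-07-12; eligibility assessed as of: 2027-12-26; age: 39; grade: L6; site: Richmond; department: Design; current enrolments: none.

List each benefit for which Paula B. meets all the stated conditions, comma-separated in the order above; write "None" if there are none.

Health Savings Account

Service from 2026-07-12 to 2027-12-26: 532 days.
Health Savings Account — age 39 ≥ 25 ✓; dept Design ✓; 38 hrs/wk ≥ 35 ✓ → eligible.
Caregiver Leave — service 532 days ≥ 45 days ✓; grade L6 ≥ L2 ✓; dept Design ✗ → not eligible.
Wellness Stipend — status full-time ✗ (requires seasonal or temporary) → not eligible.
Floating Holidays — service 532 days ≥ 120 days ✓; grade L6 ≥ L2 ✓; age 39 ≥ 25 ✓; 38 hrs/wk ≥ 30 ✓; not eligible for Wellness Stipend ✗ → not eligible.
Internet Stipend — status full-time ✗ (requires part-time or temporary) → not eligible.
Profit Sharing Plan — status full-time ✓ (not excluded); service 532 days ≥ 26 weeks (≈182 days) ✓; age 39 ≥ 25 ✓; grade L6 ≥ L4 ✓; not enrolled in Caregiver Leave ✗ → not eligible.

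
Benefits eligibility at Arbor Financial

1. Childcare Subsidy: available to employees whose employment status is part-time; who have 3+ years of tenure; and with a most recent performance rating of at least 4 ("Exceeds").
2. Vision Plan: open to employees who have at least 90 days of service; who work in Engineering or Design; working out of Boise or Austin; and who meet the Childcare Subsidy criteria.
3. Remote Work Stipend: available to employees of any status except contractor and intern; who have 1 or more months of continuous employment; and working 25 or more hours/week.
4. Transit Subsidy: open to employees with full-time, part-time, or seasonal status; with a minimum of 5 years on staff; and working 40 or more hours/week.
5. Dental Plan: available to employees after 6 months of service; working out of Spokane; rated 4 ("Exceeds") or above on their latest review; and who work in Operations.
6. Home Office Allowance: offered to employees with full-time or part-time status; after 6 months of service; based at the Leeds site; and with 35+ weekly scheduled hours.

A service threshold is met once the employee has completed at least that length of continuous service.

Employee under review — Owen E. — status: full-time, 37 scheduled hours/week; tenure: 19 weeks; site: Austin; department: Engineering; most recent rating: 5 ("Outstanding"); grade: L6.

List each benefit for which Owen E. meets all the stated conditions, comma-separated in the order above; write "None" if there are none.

Childcare Subsidy — status full-time ✗ (requires part-time) → not eligible.
Vision Plan — service 19 weeks ≥ 90 days ✓; dept Engineering ✓; site Austin ✓; not eligible for Childcare Subsidy ✗ → not eligible.
Remote Work Stipend — status full-time ✓ (not excluded); service 19 weeks ≥ 1 month (≈30 days) ✓; 37 hrs/wk ≥ 25 ✓ → eligible.
Transit Subsidy — status full-time ✓; service 19 weeks < 5 years (≈1825 days) ✗ → not eligible.
Dental Plan — service 19 weeks < 6 months (≈180 days) ✗ → not eligible.
Home Office Allowance — status full-time ✓; service 19 weeks < 6 months (≈180 days) ✗ → not eligible.

Remote Work Stipend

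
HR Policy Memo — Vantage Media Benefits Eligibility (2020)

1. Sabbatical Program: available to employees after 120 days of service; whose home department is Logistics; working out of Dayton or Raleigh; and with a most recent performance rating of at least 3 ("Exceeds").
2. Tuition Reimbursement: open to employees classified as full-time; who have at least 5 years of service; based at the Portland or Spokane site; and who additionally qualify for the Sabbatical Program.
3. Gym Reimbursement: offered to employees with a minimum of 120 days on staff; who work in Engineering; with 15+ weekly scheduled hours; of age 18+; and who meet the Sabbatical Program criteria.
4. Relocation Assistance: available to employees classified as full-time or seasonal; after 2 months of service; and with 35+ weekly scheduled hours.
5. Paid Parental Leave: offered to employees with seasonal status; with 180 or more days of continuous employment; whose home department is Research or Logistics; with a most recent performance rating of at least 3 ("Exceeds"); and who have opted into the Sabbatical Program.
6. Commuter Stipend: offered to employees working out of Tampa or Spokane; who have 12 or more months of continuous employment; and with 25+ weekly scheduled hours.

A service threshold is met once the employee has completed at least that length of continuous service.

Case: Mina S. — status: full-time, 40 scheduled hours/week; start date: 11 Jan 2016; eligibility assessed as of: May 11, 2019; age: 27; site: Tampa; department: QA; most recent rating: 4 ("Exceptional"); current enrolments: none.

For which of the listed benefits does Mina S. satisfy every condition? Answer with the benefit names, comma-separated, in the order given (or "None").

Service from 11 Jan 2016 to May 11, 2019: 1216 days.
Sabbatical Program — service 1216 days ≥ 120 days ✓; dept QA ✗ → not eligible.
Tuition Reimbursement — status full-time ✓; service 1216 days < 5 years (≈1825 days) ✗ → not eligible.
Gym Reimbursement — service 1216 days ≥ 120 days ✓; dept QA ✗ → not eligible.
Relocation Assistance — status full-time ✓; service 1216 days ≥ 2 months (≈60 days) ✓; 40 hrs/wk ≥ 35 ✓ → eligible.
Paid Parental Leave — status full-time ✗ (requires seasonal) → not eligible.
Commuter Stipend — site Tampa ✓; service 1216 days ≥ 12 months (≈360 days) ✓; 40 hrs/wk ≥ 25 ✓ → eligible.

Relocation Assistance, Commuter Stipend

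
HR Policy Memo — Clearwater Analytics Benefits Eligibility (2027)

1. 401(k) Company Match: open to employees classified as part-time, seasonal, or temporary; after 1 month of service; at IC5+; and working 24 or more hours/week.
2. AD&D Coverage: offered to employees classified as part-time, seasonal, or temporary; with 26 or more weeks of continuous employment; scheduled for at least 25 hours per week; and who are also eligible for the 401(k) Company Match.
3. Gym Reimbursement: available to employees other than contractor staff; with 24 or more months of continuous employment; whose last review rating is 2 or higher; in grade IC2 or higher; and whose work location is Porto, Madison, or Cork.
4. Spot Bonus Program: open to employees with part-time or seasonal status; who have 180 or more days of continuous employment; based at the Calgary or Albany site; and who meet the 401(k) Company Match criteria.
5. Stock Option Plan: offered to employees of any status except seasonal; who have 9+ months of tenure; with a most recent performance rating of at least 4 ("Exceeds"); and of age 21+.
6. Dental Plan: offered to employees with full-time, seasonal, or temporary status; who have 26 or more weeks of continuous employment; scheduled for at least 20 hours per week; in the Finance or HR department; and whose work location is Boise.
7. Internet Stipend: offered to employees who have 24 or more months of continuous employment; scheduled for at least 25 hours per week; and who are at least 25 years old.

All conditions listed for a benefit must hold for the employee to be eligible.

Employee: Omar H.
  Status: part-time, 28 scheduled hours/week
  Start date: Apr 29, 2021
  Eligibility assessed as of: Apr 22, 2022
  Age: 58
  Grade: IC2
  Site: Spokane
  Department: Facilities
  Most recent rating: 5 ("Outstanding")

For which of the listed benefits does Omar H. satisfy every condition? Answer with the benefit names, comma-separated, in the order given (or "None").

Service from Apr 29, 2021 to Apr 22, 2022: 358 days.
401(k) Company Match — status part-time ✓; service 358 days ≥ 1 month (≈30 days) ✓; grade IC2 < IC5 ✗ → not eligible.
AD&D Coverage — status part-time ✓; service 358 days ≥ 26 weeks (≈182 days) ✓; 28 hrs/wk ≥ 25 ✓; not eligible for 401(k) Company Match ✗ → not eligible.
Gym Reimbursement — status part-time ✓ (not excluded); service 358 days < 24 months (≈720 days) ✗ → not eligible.
Spot Bonus Program — status part-time ✓; service 358 days ≥ 180 days ✓; site Spokane ✗ (not Calgary or Albany) → not eligible.
Stock Option Plan — status part-time ✓ (not excluded); service 358 days ≥ 9 months (≈270 days) ✓; rating 5 ≥ 4 ✓; age 58 ≥ 21 ✓ → eligible.
Dental Plan — status part-time ✗ (requires full-time, seasonal, or temporary) → not eligible.
Internet Stipend — service 358 days < 24 months (≈720 days) ✗ → not eligible.

Stock Option Plan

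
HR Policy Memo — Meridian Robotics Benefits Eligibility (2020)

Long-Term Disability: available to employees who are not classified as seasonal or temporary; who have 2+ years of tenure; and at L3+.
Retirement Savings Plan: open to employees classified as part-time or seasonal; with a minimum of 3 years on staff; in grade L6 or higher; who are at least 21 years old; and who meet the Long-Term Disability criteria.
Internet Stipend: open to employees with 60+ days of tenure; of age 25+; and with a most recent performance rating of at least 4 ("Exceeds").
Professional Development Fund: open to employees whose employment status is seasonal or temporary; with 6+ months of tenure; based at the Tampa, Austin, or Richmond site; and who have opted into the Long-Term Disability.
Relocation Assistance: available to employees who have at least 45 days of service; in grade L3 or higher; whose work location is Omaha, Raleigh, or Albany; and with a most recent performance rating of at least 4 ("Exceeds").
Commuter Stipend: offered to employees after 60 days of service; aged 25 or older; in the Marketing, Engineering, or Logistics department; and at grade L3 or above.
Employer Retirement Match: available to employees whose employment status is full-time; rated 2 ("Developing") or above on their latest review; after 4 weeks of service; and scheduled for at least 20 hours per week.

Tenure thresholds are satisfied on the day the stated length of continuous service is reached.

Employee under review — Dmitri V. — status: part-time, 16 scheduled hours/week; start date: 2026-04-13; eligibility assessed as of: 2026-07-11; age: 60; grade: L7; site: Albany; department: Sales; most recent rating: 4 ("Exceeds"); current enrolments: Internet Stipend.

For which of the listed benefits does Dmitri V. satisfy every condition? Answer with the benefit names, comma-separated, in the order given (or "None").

Service from 2026-04-13 to 2026-07-11: 89 days.
Long-Term Disability — status part-time ✓ (not excluded); service 89 days < 2 years (≈730 days) ✗ → not eligible.
Retirement Savings Plan — status part-time ✓; service 89 days < 3 years (≈1095 days) ✗ → not eligible.
Internet Stipend — service 89 days ≥ 60 days ✓; age 60 ≥ 25 ✓; rating 4 ≥ 4 ✓ → eligible.
Professional Development Fund — status part-time ✗ (requires seasonal or temporary) → not eligible.
Relocation Assistance — service 89 days ≥ 45 days ✓; grade L7 ≥ L3 ✓; site Albany ✓; rating 4 ≥ 4 ✓ → eligible.
Commuter Stipend — service 89 days ≥ 60 days ✓; age 60 ≥ 25 ✓; dept Sales ✗ → not eligible.
Employer Retirement Match — status part-time ✗ (requires full-time) → not eligible.

Internet Stipend, Relocation Assistance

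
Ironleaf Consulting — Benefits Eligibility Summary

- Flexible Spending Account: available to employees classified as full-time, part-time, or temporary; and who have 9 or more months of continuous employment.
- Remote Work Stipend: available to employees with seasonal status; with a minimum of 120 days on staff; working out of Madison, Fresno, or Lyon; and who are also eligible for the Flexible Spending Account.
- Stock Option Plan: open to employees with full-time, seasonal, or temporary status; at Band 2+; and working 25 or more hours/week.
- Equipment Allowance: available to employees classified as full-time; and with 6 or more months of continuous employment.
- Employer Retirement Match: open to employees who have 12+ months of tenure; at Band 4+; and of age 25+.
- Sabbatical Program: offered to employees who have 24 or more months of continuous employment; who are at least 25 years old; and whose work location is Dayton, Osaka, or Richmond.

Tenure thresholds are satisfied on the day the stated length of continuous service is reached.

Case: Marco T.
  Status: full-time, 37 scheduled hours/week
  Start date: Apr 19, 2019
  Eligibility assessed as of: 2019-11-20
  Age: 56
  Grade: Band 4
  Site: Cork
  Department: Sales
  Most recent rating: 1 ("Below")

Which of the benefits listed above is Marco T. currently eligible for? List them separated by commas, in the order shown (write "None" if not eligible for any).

Stock Option Plan, Equipment Allowance

Service from Apr 19, 2019 to 2019-11-20: 215 days.
Flexible Spending Account — status full-time ✓; service 215 days < 9 months (≈270 days) ✗ → not eligible.
Remote Work Stipend — status full-time ✗ (requires seasonal) → not eligible.
Stock Option Plan — status full-time ✓; grade Band 4 ≥ Band 2 ✓; 37 hrs/wk ≥ 25 ✓ → eligible.
Equipment Allowance — status full-time ✓; service 215 days ≥ 6 months (≈180 days) ✓ → eligible.
Employer Retirement Match — service 215 days < 12 months (≈360 days) ✗ → not eligible.
Sabbatical Program — service 215 days < 24 months (≈720 days) ✗ → not eligible.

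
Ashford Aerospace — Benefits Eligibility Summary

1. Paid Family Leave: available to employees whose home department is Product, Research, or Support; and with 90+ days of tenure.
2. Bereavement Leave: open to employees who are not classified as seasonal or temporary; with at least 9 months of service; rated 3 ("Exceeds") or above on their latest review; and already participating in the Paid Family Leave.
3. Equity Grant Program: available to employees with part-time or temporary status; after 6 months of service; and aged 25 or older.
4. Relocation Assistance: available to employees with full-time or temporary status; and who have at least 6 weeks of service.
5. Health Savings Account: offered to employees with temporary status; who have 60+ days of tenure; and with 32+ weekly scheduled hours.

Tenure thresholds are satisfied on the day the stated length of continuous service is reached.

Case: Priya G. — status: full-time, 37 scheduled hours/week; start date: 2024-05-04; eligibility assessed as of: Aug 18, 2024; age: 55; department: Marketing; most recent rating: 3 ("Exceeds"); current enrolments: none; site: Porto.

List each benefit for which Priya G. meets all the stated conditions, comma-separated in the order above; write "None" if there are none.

Relocation Assistance

Service from 2024-05-04 to Aug 18, 2024: 106 days.
Paid Family Leave — dept Marketing ✗ → not eligible.
Bereavement Leave — status full-time ✓ (not excluded); service 106 days < 9 months (≈270 days) ✗ → not eligible.
Equity Grant Program — status full-time ✗ (requires part-time or temporary) → not eligible.
Relocation Assistance — status full-time ✓; service 106 days ≥ 6 weeks (≈42 days) ✓ → eligible.
Health Savings Account — status full-time ✗ (requires temporary) → not eligible.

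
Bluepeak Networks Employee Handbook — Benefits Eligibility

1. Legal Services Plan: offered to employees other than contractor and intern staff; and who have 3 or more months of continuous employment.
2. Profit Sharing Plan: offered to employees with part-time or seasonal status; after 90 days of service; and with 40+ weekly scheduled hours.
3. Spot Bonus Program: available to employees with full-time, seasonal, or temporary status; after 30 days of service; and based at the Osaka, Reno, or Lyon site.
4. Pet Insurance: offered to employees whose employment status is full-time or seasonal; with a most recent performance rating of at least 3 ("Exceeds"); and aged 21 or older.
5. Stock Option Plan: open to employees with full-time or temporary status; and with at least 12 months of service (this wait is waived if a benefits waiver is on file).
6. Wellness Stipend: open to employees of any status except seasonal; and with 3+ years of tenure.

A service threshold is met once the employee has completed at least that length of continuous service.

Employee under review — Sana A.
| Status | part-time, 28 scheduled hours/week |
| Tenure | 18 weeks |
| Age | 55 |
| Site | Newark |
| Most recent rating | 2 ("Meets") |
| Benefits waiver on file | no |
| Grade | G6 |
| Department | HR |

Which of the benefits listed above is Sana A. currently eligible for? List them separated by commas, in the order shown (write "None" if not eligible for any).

Legal Services Plan

Legal Services Plan — status part-time ✓ (not excluded); service 18 weeks ≥ 3 months (≈90 days) ✓ → eligible.
Profit Sharing Plan — status part-time ✓; service 18 weeks ≥ 90 days ✓; 28 hrs/wk < 40 ✗ → not eligible.
Spot Bonus Program — status part-time ✗ (requires full-time, seasonal, or temporary) → not eligible.
Pet Insurance — status part-time ✗ (requires full-time or seasonal) → not eligible.
Stock Option Plan — status part-time ✗ (requires full-time or temporary) → not eligible.
Wellness Stipend — status part-time ✓ (not excluded); service 18 weeks < 3 years (≈1095 days) ✗ → not eligible.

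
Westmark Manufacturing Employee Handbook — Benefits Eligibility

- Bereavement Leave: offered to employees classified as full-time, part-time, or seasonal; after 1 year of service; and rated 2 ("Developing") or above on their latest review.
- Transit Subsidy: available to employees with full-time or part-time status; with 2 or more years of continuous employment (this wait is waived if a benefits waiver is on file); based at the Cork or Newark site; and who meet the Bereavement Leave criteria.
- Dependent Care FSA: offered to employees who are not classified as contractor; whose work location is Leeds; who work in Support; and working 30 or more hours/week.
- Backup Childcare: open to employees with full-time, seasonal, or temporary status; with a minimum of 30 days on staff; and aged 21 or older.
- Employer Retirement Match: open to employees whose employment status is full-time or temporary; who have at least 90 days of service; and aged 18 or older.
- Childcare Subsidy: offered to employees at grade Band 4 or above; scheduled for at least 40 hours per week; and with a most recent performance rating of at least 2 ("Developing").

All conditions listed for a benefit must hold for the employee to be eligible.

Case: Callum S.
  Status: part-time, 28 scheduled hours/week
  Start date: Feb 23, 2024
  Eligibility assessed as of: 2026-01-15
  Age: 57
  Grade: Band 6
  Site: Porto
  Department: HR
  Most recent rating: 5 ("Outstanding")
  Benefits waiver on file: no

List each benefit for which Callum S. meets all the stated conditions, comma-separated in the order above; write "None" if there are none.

Bereavement Leave

Service from Feb 23, 2024 to 2026-01-15: 692 days.
Bereavement Leave — status part-time ✓; service 692 days ≥ 1 year (≈365 days) ✓; rating 5 ≥ 2 ✓ → eligible.
Transit Subsidy — status part-time ✓; no waiver, service 692 days < 2 years (≈730 days) ✗ → not eligible.
Dependent Care FSA — status part-time ✓ (not excluded); site Porto ✗ (not Leeds) → not eligible.
Backup Childcare — status part-time ✗ (requires full-time, seasonal, or temporary) → not eligible.
Employer Retirement Match — status part-time ✗ (requires full-time or temporary) → not eligible.
Childcare Subsidy — grade Band 6 ≥ Band 4 ✓; 28 hrs/wk < 40 ✗ → not eligible.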